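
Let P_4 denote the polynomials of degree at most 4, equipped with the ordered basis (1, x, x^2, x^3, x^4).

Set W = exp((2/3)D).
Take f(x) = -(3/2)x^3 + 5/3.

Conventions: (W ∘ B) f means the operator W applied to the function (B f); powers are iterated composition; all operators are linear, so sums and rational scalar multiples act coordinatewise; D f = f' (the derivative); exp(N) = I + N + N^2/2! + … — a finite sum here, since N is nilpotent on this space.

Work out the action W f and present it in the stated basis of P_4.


order-1 term: -3x^2
order-2 term: -2x
order-3 term: -4/9
the series for exp((2/3)D) f terminates at order 3
exp((2/3)D) f = -(3/2)x^3 - 3x^2 - 2x + 11/9

the image equals g(x) = -(3/2)x^3 - 3x^2 - 2x + 11/9


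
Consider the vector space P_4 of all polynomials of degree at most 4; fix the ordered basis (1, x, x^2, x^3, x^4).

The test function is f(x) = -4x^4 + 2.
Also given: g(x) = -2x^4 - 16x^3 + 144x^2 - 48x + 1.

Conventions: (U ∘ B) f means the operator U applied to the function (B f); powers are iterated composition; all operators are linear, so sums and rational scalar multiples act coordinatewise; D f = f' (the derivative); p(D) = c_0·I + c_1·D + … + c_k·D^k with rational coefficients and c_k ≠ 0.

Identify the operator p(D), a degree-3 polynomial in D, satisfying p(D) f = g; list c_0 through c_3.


D^0 f = -4x^4 + 2
D^1 f = -16x^3
D^2 f = -48x^2
D^3 f = -96x
matching coefficients of g against c_0 f + c_1 Df + … from the top degree down determines the c_i
solution: c_0 = 1/2, c_1 = 1, c_2 = -3, c_3 = 1/2

p(D) = (1/2)·I + D − 3·D^2 + (1/2)·D^3, i.e. c_0 = 1/2, c_1 = 1, c_2 = -3, c_3 = 1/2


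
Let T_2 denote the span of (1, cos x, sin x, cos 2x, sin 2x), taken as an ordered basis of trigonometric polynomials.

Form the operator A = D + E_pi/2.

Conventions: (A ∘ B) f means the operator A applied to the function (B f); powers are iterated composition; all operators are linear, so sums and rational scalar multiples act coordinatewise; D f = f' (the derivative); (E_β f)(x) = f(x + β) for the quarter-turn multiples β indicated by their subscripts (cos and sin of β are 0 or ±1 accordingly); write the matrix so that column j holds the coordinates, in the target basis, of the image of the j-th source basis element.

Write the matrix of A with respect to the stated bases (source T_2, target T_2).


the matrix is [[1, 0, 0, 0, 0]; [0, 0, 2, 0, 0]; [0, -2, 0, 0, 0]; [0, 0, 0, -1, 2]; [0, 0, 0, -2, -1]] (rows listed top to bottom)

image of 1: 1
image of cos x: -2sin x
image of sin x: 2cos x
image of cos 2x: -cos 2x - 2sin 2x
image of sin 2x: 2cos 2x - sin 2x
each image's coordinates form column j of the matrix


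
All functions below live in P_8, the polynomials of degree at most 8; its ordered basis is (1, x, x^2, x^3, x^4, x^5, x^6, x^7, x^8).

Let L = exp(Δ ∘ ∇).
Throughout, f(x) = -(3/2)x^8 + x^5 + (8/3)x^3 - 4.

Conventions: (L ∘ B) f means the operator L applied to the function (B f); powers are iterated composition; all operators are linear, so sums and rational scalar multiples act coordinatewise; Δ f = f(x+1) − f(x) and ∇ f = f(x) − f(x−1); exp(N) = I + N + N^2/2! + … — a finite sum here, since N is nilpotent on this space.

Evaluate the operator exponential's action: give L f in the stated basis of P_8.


the image equals g(x) = -(3/2)x^8 - 84x^6 + x^5 - 1470x^4 + (68/3)x^3 - 7644x^2 + 86x - 5425

order-1 term: -84x^6 - 210x^4 + 20x^3 - 84x^2 + 26x - 3
order-2 term: -1260x^4 - 2520x^2 + 60x - 378
order-3 term: -5040x^2 - 2520
order-4 term: -2520
the series for exp(Δ ∘ ∇) f terminates at order 4
exp(Δ ∘ ∇) f = -(3/2)x^8 - 84x^6 + x^5 - 1470x^4 + (68/3)x^3 - 7644x^2 + 86x - 5425


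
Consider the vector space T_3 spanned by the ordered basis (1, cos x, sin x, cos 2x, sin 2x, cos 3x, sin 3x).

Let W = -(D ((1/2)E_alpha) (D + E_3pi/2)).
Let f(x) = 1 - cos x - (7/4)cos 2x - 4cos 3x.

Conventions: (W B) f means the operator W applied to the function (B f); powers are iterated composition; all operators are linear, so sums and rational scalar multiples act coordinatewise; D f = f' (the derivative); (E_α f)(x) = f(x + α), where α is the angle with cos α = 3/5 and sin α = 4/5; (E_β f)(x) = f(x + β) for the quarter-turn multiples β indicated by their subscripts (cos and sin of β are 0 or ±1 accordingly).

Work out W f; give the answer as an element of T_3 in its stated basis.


g(x) = (133/50)cos 2x + (287/100)sin 2x + (2808/125)cos 3x + (1056/125)sin 3x

D f = sin x + (7/2)sin 2x + 12sin 3x
E_3pi/2 f = 1 - sin x + (7/4)cos 2x + 4sin 3x
(D + E_3pi/2) f = 1 + (7/4)cos 2x + (7/2)sin 2x + 16sin 3x
E_alpha (D + E_3pi/2) f = 1 + (287/100)cos 2x - (133/50)sin 2x + (704/125)cos 3x - (1872/125)sin 3x
((1/2)E_alpha) (D + E_3pi/2) f = 1/2 + (287/200)cos 2x - (133/100)sin 2x + (352/125)cos 3x - (936/125)sin 3x
D ((1/2)E_alpha) (D + E_3pi/2) f = -(133/50)cos 2x - (287/100)sin 2x - (2808/125)cos 3x - (1056/125)sin 3x
(-(D ((1/2)E_alpha) (D + E_3pi/2))) f = (133/50)cos 2x + (287/100)sin 2x + (2808/125)cos 3x + (1056/125)sin 3x


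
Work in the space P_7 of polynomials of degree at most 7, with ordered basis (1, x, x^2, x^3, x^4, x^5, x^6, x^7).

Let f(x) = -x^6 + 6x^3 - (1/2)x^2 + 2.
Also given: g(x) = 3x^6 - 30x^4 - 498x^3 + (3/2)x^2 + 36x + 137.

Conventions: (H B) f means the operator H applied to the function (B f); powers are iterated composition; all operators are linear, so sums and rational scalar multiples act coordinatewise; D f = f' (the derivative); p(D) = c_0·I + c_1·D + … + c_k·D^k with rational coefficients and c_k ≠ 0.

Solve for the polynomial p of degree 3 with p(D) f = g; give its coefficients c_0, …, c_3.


D^0 f = -x^6 + 6x^3 - (1/2)x^2 + 2
D^1 f = -6x^5 + 18x^2 - x
D^2 f = -30x^4 + 36x - 1
D^3 f = -120x^3 + 36
matching coefficients of g against c_0 f + c_1 Df + … from the top degree down determines the c_i
solution: c_0 = -3, c_1 = 0, c_2 = 1, c_3 = 4

c_0 = -3, c_1 = 0, c_2 = 1, c_3 = 4


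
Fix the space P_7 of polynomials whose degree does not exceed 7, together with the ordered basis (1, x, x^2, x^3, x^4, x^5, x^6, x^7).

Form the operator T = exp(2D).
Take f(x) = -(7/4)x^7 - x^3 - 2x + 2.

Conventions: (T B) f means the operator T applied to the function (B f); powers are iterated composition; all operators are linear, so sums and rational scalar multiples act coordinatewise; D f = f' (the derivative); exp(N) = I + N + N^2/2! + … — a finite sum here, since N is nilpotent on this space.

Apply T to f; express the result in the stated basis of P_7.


the result is g(x) = -(7/4)x^7 - (49/2)x^6 - 147x^5 - 490x^4 - 981x^3 - 1182x^2 - 798x - 234

order-1 term: -(49/2)x^6 - 6x^2 - 4
order-2 term: -147x^5 - 12x
order-3 term: -490x^4 - 8
order-4 term: -980x^3
order-5 term: -1176x^2
order-6 term: -784x
order-7 term: -224
the series for exp(2D) f terminates at order 7
exp(2D) f = -(7/4)x^7 - (49/2)x^6 - 147x^5 - 490x^4 - 981x^3 - 1182x^2 - 798x - 234


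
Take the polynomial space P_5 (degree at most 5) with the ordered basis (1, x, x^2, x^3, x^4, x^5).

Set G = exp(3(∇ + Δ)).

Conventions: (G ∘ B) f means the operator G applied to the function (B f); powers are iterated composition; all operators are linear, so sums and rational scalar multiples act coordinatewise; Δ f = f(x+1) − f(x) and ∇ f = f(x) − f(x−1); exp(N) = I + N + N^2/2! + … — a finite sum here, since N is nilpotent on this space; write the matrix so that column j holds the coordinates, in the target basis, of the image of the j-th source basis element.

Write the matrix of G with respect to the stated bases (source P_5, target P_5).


image of 1: 1
image of x: x + 6
image of x^2: x^2 + 12x + 36
image of x^3: x^3 + 18x^2 + 108x + 222
image of x^4: x^4 + 24x^3 + 216x^2 + 888x + 1440
image of x^5: x^5 + 30x^4 + 360x^3 + 2220x^2 + 7200x + 9942
each image's coordinates form column j of the matrix

the matrix is [[1, 6, 36, 222, 1440, 9942]; [0, 1, 12, 108, 888, 7200]; [0, 0, 1, 18, 216, 2220]; [0, 0, 0, 1, 24, 360]; [0, 0, 0, 0, 1, 30]; [0, 0, 0, 0, 0, 1]] (rows listed top to bottom)


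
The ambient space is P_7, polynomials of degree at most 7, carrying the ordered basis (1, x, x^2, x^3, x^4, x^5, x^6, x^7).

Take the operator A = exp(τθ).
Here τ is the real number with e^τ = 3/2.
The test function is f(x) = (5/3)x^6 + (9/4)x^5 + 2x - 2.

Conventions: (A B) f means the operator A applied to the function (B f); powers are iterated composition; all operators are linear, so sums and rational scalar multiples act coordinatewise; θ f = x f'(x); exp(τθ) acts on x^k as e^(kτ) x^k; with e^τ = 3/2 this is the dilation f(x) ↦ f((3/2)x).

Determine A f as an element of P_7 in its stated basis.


exp(τθ) x^k = e^(kτ) x^k; with e^τ = 3/2 this sends x^k to (3/2)^k x^k
x ↦ 3/2 x
x^5 ↦ 243/32 x^5
x^6 ↦ 729/64 x^6
applying this coordinatewise to f: exp(τθ) f = (1215/64)x^6 + (2187/128)x^5 + 3x - 2

the image equals g(x) = (1215/64)x^6 + (2187/128)x^5 + 3x - 2


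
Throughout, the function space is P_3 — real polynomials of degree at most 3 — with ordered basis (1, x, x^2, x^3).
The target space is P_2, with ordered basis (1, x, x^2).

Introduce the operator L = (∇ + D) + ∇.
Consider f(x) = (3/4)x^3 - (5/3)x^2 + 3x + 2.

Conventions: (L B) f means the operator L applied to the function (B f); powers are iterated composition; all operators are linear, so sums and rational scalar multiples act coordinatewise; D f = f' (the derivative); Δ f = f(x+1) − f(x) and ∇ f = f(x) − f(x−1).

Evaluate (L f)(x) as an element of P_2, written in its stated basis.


∇ f = (9/4)x^2 - (67/12)x + 65/12
D f = (9/4)x^2 - (10/3)x + 3
(∇ + D) f = (9/2)x^2 - (107/12)x + 101/12
∇ f = (9/4)x^2 - (67/12)x + 65/12
((∇ + D) + ∇) f = (27/4)x^2 - (29/2)x + 83/6

the result is g(x) = (27/4)x^2 - (29/2)x + 83/6


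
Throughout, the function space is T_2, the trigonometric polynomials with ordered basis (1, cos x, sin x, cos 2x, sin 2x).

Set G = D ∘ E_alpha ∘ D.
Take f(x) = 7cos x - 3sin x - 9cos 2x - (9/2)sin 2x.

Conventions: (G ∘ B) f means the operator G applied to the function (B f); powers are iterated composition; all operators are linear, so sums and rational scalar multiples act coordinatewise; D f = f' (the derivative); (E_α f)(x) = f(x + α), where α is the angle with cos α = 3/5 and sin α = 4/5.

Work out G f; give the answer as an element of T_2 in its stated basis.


D f = -3cos x - 7sin x - 9cos 2x + 18sin 2x
E_alpha D f = -(37/5)cos x - (9/5)sin x + (99/5)cos 2x + (18/5)sin 2x
D E_alpha D f = -(9/5)cos x + (37/5)sin x + (36/5)cos 2x - (198/5)sin 2x

the result is g(x) = -(9/5)cos x + (37/5)sin x + (36/5)cos 2x - (198/5)sin 2x


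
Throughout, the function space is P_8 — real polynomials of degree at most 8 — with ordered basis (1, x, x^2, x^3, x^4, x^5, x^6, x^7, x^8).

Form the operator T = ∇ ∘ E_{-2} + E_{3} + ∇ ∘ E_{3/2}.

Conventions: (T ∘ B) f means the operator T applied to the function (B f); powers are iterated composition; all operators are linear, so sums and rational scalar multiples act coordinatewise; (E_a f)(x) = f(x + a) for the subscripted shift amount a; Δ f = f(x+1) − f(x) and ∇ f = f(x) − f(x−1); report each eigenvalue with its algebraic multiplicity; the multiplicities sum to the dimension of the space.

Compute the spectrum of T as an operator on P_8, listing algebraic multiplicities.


image of 1: 1
image of x: x + 5
image of x^2: x^2 + 10x + 6
image of x^3: x^3 + 15x^2 + 18x + 197/4
image of x^4: x^4 + 20x^3 + 36x^2 + 197x + 21
image of x^5: x^5 + 25x^4 + 60x^3 + (985/2)x^2 + 105x + 7385/16
image of x^6: x^6 + 30x^5 + 90x^4 + 985x^3 + 315x^2 + (22155/8)x + 603/8
image of x^7: x^7 + 35x^6 + 126x^5 + (6895/4)x^4 + 735x^3 + (155085/16)x^2 + (4221/8)x + 272837/64
image of x^8: x^8 + 40x^7 + 168x^6 + 2758x^5 + 1470x^4 + (51695/2)x^3 + (4221/2)x^2 + (272837/8)x + 2253/8
the matrix is upper triangular; its diagonal is (1, 1, 1, 1, 1, 1, 1, 1, 1)
for a triangular matrix the eigenvalues are the diagonal entries, with algebraic multiplicity their repetition count

λ = 1 (multiplicity 9)


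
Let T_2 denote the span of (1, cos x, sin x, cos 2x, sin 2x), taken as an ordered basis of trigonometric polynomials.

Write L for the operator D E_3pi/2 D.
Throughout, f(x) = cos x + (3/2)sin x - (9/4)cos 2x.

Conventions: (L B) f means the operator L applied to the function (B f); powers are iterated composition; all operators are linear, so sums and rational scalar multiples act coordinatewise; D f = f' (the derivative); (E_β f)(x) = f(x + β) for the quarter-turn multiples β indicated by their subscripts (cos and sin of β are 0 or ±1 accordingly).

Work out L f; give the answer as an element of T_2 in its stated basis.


the image equals g(x) = (3/2)cos x - sin x - 9cos 2x

D f = (3/2)cos x - sin x + (9/2)sin 2x
E_3pi/2 D f = cos x + (3/2)sin x - (9/2)sin 2x
D (E_3pi/2 D) f = (3/2)cos x - sin x - 9cos 2x


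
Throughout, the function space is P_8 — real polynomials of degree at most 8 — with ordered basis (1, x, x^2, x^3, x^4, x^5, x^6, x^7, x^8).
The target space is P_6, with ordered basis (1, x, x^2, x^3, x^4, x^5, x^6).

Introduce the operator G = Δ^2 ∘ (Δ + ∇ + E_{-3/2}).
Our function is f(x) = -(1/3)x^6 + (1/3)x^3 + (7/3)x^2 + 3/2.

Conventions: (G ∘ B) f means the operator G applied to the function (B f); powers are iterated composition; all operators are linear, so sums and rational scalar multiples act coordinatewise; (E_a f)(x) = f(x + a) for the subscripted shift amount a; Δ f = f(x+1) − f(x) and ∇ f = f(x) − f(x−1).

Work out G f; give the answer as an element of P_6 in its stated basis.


Δ f = -2x^5 - 5x^4 - (20/3)x^3 - 4x^2 + (11/3)x + 7/3
∇ f = -2x^5 + 5x^4 - (20/3)x^3 + 6x^2 + (5/3)x - 5/3
E_{-3/2} f = -(1/3)x^6 + 3x^5 - (45/4)x^4 + (137/6)x^3 - (1175/48)x^2 + (167/16)x + 117/64
(Δ + ∇ + E_{-3/2}) f = -(1/3)x^6 - x^5 - (45/4)x^4 + (19/2)x^3 - (1079/48)x^2 + (757/48)x + 479/192
Δ (Δ + ∇ + E_{-3/2}) f = -2x^5 - 10x^4 - (185/3)x^3 - 54x^2 - (1643/24)x - 235/24
Δ Δ (Δ + ∇ + E_{-3/2}) f = -10x^4 - 60x^3 - 265x^2 - 343x - 1569/8

g(x) = -10x^4 - 60x^3 - 265x^2 - 343x - 1569/8


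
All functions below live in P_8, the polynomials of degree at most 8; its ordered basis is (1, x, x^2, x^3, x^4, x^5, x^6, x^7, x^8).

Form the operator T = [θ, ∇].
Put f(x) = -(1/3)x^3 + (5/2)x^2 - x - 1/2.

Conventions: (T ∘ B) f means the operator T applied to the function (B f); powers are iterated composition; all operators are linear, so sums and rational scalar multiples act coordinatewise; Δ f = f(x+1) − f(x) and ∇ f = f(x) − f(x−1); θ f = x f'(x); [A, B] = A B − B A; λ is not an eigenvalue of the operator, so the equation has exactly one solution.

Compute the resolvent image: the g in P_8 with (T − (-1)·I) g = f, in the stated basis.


write g with unknown coordinates in the stated basis and equate coefficients in (T − (-1)·I) g = f
solving from the highest basis element down gives g = -(1/3)x^3 + (3/2)x^2 + 4x - 1/2
check: T g = x^2 - 5x
so T g − (-1)·g = -(1/3)x^3 + (5/2)x^2 - x - 1/2 = f ✓

the image equals g(x) = -(1/3)x^3 + (3/2)x^2 + 4x - 1/2


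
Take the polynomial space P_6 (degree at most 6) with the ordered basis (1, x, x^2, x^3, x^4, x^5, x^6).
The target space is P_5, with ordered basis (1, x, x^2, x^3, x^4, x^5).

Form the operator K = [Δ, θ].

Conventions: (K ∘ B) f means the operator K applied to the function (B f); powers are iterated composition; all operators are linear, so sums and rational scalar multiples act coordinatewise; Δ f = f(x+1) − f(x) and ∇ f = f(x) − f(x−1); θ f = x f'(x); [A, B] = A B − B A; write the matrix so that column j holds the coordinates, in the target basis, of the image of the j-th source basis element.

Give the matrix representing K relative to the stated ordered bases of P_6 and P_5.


the matrix is [[0, 1, 2, 3, 4, 5, 6]; [0, 0, 2, 6, 12, 20, 30]; [0, 0, 0, 3, 12, 30, 60]; [0, 0, 0, 0, 4, 20, 60]; [0, 0, 0, 0, 0, 5, 30]; [0, 0, 0, 0, 0, 0, 6]] (rows listed top to bottom)

image of 1: 0
image of x: 1
image of x^2: 2x + 2
image of x^3: 3x^2 + 6x + 3
image of x^4: 4x^3 + 12x^2 + 12x + 4
image of x^5: 5x^4 + 20x^3 + 30x^2 + 20x + 5
image of x^6: 6x^5 + 30x^4 + 60x^3 + 60x^2 + 30x + 6
each image's coordinates form column j of the matrix


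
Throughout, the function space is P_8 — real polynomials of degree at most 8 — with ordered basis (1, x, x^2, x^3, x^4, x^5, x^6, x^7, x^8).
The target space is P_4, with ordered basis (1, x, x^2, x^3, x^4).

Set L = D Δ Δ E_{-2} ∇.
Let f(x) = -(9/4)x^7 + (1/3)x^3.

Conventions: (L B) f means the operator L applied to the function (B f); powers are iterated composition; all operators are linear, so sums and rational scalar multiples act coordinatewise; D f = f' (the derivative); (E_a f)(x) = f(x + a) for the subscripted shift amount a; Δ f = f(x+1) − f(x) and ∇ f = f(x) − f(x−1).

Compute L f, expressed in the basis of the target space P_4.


the result is g(x) = -1890x^3 + 8505x^2 - 14175x + 8505

∇ f = -(63/4)x^6 + (189/4)x^5 - (315/4)x^4 + (315/4)x^3 - (185/4)x^2 + (59/4)x - 23/12
E_{-2} ∇ f = -(63/4)x^6 + (945/4)x^5 - (5985/4)x^4 + (20475/4)x^3 - (39875/4)x^2 + (41875/4)x - 55517/12
Δ (E_{-2} ∇) f = -(189/2)x^5 + 945x^4 - (7875/2)x^3 + 8505x^2 - (18959/2)x + 4343
Δ Δ (E_{-2} ∇) f = -(945/2)x^4 + 2835x^3 - (14175/2)x^2 + 8505x - 8123/2
D Δ Δ (E_{-2} ∇) f = -1890x^3 + 8505x^2 - 14175x + 8505


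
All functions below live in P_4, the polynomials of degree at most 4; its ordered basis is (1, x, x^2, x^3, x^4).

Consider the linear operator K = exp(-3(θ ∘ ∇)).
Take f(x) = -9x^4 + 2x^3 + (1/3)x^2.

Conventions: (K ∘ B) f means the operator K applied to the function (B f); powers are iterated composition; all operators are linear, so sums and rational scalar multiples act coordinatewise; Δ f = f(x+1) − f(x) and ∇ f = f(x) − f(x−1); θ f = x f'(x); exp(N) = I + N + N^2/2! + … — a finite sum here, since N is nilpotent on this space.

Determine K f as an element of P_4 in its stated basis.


order-1 term: 324x^3 - 360x^2 + 124x
order-2 term: -2916x^2 + 2538x
order-3 term: 5832x
the series for exp(-3(θ ∘ ∇)) f terminates at order 3
exp(-3(θ ∘ ∇)) f = -9x^4 + 326x^3 - (9827/3)x^2 + 8494x

the result is g(x) = -9x^4 + 326x^3 - (9827/3)x^2 + 8494x


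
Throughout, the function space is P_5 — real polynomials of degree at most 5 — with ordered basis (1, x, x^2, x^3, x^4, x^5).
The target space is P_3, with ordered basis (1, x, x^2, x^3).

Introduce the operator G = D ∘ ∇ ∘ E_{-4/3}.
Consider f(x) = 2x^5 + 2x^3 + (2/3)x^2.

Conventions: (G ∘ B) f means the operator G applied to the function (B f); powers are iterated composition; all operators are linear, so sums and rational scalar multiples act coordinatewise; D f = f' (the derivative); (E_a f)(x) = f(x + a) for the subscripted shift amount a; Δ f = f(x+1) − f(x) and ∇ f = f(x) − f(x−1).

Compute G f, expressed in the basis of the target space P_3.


the image equals g(x) = 40x^3 - 220x^2 + (1276/3)x - 7708/27

E_{-4/3} f = 2x^5 - (40/3)x^4 + (338/9)x^3 - (1478/27)x^2 + (3280/81)x - 2912/243
∇ E_{-4/3} f = 10x^4 - (220/3)x^3 + (638/3)x^2 - (7708/27)x + 11998/81
D (∇ ∘ E_{-4/3}) f = 40x^3 - 220x^2 + (1276/3)x - 7708/27


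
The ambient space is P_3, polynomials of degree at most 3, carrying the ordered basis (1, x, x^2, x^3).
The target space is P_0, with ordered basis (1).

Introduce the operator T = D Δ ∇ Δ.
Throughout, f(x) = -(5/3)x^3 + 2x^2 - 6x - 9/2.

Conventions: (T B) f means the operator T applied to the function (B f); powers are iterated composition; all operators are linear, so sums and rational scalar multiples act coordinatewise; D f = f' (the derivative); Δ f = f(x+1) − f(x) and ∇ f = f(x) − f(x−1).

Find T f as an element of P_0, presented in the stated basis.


the result is g(x) = 0

Δ f = -5x^2 - x - 17/3
∇ Δ f = -10x + 4
Δ ∇ Δ f = -10
D (Δ ∇ Δ) f = 0


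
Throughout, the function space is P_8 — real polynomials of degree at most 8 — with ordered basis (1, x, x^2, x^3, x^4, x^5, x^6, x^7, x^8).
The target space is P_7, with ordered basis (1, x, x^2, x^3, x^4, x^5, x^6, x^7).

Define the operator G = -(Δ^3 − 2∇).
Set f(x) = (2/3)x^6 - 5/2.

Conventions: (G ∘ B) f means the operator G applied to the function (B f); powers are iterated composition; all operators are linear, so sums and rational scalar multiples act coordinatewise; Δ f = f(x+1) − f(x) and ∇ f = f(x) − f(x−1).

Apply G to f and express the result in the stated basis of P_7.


g(x) = 8x^5 - 20x^4 - (160/3)x^3 - 380x^2 - 592x - 1084/3

Δ f = 4x^5 + 10x^4 + (40/3)x^3 + 10x^2 + 4x + 2/3
Δ Δ f = 20x^4 + 80x^3 + 140x^2 + 120x + 124/3
Δ Δ Δ f = 80x^3 + 360x^2 + 600x + 360
∇ f = 4x^5 - 10x^4 + (40/3)x^3 - 10x^2 + 4x - 2/3
(-2∇) f = -8x^5 + 20x^4 - (80/3)x^3 + 20x^2 - 8x + 4/3
(Δ^3 − 2∇) f = -8x^5 + 20x^4 + (160/3)x^3 + 380x^2 + 592x + 1084/3
(-(Δ^3 − 2∇)) f = 8x^5 - 20x^4 - (160/3)x^3 - 380x^2 - 592x - 1084/3


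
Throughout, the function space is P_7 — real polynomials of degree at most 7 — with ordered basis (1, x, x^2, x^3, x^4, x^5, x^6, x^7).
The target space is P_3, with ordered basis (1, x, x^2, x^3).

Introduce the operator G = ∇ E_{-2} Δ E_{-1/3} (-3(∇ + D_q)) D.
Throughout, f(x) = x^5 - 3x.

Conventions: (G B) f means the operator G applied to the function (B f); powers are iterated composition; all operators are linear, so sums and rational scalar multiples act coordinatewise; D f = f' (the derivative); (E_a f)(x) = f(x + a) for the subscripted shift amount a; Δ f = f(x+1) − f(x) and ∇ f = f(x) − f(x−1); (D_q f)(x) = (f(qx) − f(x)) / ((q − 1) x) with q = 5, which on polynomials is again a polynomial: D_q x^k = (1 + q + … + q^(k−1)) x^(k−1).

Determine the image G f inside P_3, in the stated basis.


g(x) = -14400x + 33780

D f = 5x^4 - 3
∇ D f = 20x^3 - 30x^2 + 20x - 5
D_q D f = 780x^3
(∇ + D_q) D f = 800x^3 - 30x^2 + 20x - 5
(-3(∇ + D_q)) D f = -2400x^3 + 90x^2 - 60x + 15
E_{-1/3} (-3(∇ + D_q)) D f = -2400x^3 + 2490x^2 - 920x + 1205/9
Δ E_{-1/3} (-3(∇ + D_q)) D f = -7200x^2 - 2220x - 830
E_{-2} (Δ E_{-1/3}) (-3(∇ + D_q)) D f = -7200x^2 + 26580x - 25190
∇ (E_{-2} Δ E_{-1/3}) (-3(∇ + D_q)) D f = -14400x + 33780


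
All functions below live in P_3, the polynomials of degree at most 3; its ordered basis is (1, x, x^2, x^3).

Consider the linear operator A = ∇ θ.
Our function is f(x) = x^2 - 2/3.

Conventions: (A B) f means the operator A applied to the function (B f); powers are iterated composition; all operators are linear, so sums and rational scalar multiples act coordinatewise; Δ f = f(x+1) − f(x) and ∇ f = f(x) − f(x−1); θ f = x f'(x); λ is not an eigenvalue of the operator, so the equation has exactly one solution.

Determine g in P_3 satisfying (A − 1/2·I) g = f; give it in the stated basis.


write g with unknown coordinates in the stated basis and equate coefficients in (A − 1/2·I) g = f
solving from the highest basis element down gives g = -2x^2 - 16x - 68/3
check: A g = -8x - 12
so A g − 1/2·g = x^2 - 2/3 = f ✓

the result is g(x) = -2x^2 - 16x - 68/3


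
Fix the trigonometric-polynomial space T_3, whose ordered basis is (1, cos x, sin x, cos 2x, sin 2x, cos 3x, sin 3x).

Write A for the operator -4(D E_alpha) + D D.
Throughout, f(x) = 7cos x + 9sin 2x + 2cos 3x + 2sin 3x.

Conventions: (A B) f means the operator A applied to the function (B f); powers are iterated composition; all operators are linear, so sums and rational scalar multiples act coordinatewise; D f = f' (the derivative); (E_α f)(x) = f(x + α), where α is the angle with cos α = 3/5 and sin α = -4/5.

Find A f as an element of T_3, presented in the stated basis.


the image equals g(x) = -(147/5)cos x + (84/5)sin x + (504/25)cos 2x - (2628/25)sin 2x - (498/125)cos 3x - (6114/125)sin 3x

E_alpha f = (21/5)cos x + (28/5)sin x - (216/25)cos 2x - (63/25)sin 2x - (322/125)cos 3x - (146/125)sin 3x
D E_alpha f = (28/5)cos x - (21/5)sin x - (126/25)cos 2x + (432/25)sin 2x - (438/125)cos 3x + (966/125)sin 3x
(-4(D E_alpha)) f = -(112/5)cos x + (84/5)sin x + (504/25)cos 2x - (1728/25)sin 2x + (1752/125)cos 3x - (3864/125)sin 3x
D f = -7sin x + 18cos 2x + 6cos 3x - 6sin 3x
D D f = -7cos x - 36sin 2x - 18cos 3x - 18sin 3x
(-4(D E_alpha) + D D) f = -(147/5)cos x + (84/5)sin x + (504/25)cos 2x - (2628/25)sin 2x - (498/125)cos 3x - (6114/125)sin 3x


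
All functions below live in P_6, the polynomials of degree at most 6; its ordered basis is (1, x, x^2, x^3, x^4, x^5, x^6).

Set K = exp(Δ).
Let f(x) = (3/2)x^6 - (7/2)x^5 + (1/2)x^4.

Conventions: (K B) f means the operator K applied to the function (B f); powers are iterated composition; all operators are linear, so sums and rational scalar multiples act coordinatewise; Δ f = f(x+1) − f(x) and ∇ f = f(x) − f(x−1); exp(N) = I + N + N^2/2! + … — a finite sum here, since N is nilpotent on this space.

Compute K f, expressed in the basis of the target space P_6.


order-1 term: 9x^5 + 5x^4 - 3x^3 - (19/2)x^2 - (13/2)x - 3/2
order-2 term: (45/2)x^4 + 55x^3 + (111/2)x^2 + (37/2)x - 5/2
order-3 term: 30x^3 + 100x^2 + 122x + 101/2
order-4 term: (45/2)x^2 + (145/2)x + 63
order-5 term: 9x + 19
order-6 term: 3/2
the series for exp(Δ) f terminates at order 6
exp(Δ) f = (3/2)x^6 + (11/2)x^5 + 28x^4 + 82x^3 + (337/2)x^2 + (431/2)x + 130

the image equals g(x) = (3/2)x^6 + (11/2)x^5 + 28x^4 + 82x^3 + (337/2)x^2 + (431/2)x + 130


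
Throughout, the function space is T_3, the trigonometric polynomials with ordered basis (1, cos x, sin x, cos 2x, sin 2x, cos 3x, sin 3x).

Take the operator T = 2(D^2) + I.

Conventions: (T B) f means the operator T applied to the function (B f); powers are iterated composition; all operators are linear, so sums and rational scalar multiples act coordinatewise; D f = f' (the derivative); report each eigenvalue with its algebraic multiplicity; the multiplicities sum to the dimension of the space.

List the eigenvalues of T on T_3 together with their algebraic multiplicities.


λ = -17 (multiplicity 2), λ = -7 (multiplicity 2), λ = -1 (multiplicity 2), λ = 1 (multiplicity 1)

image of 1: 1
image of cos x: -cos x
image of sin x: -sin x
image of cos 2x: -7cos 2x
image of sin 2x: -7sin 2x
image of cos 3x: -17cos 3x
image of sin 3x: -17sin 3x
the matrix is diagonal; its diagonal is (1, -1, -1, -7, -7, -17, -17)
for a triangular matrix the eigenvalues are the diagonal entries, with algebraic multiplicity their repetition count


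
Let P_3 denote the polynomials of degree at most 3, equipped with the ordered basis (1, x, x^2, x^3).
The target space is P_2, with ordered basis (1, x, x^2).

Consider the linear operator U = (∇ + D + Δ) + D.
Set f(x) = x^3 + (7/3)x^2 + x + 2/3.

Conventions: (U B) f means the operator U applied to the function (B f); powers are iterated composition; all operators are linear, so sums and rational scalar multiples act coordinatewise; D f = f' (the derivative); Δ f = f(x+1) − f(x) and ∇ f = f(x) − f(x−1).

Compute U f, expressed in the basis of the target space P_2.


g(x) = 12x^2 + (56/3)x + 6

∇ f = 3x^2 + (5/3)x - 1/3
D f = 3x^2 + (14/3)x + 1
Δ f = 3x^2 + (23/3)x + 13/3
(∇ + D + Δ) f = 9x^2 + 14x + 5
D f = 3x^2 + (14/3)x + 1
((∇ + D + Δ) + D) f = 12x^2 + (56/3)x + 6


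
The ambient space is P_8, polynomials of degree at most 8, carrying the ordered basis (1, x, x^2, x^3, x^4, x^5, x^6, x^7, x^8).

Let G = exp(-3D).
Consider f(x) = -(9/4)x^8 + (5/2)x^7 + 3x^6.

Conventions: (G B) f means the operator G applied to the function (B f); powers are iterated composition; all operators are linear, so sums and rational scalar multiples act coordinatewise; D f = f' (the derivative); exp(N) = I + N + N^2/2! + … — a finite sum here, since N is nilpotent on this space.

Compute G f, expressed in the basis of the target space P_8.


order-1 term: 54x^7 - (105/2)x^6 - 54x^5
order-2 term: -567x^6 + (945/2)x^5 + 405x^4
order-3 term: 3402x^5 - (4725/2)x^4 - 1620x^3
order-4 term: -(25515/2)x^4 + (14175/2)x^3 + 3645x^2
order-5 term: 30618x^3 - (25515/2)x^2 - 4374x
order-6 term: -45927x^2 + (25515/2)x + 2187
order-7 term: 39366x - 10935/2
order-8 term: -59049/4
the series for exp(-3D) f terminates at order 8
exp(-3D) f = -(9/4)x^8 + (113/2)x^7 - (1233/2)x^6 + (7641/2)x^5 - 14715x^4 + (72171/2)x^3 - (110079/2)x^2 + (95499/2)x - 72171/4

g(x) = -(9/4)x^8 + (113/2)x^7 - (1233/2)x^6 + (7641/2)x^5 - 14715x^4 + (72171/2)x^3 - (110079/2)x^2 + (95499/2)x - 72171/4


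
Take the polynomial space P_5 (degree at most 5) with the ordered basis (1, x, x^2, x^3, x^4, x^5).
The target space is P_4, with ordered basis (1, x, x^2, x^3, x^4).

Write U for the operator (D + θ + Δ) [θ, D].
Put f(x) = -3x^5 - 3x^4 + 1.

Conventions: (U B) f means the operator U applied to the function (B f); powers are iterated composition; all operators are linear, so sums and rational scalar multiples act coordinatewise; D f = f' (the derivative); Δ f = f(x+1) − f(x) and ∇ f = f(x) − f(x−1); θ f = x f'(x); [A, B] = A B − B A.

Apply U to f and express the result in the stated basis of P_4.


the image equals g(x) = 60x^4 + 156x^3 + 162x^2 + 96x + 27

D f = -15x^4 - 12x^3
θ D f = -60x^4 - 36x^3
θ f = -15x^5 - 12x^4
D θ f = -75x^4 - 48x^3
[θ, D] f = 15x^4 + 12x^3
D [θ, D] f = 60x^3 + 36x^2
θ [θ, D] f = 60x^4 + 36x^3
Δ [θ, D] f = 60x^3 + 126x^2 + 96x + 27
(D + θ + Δ) [θ, D] f = 60x^4 + 156x^3 + 162x^2 + 96x + 27


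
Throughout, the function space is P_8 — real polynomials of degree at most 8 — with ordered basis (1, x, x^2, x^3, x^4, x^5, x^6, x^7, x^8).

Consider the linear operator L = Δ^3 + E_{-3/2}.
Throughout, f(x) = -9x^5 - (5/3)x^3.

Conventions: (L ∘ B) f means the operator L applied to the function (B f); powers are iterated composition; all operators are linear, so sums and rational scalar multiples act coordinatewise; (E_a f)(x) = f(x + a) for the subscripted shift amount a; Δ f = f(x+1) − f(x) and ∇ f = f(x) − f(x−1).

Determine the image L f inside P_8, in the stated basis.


Δ f = -45x^4 - 90x^3 - 95x^2 - 50x - 32/3
Δ Δ f = -180x^3 - 540x^2 - 640x - 280
Δ Δ Δ f = -540x^2 - 1620x - 1360
E_{-3/2} f = -9x^5 + (135/2)x^4 - (1225/6)x^3 + (1245/4)x^2 - (3825/16)x + 2367/32
(Δ^3 + E_{-3/2}) f = -9x^5 + (135/2)x^4 - (1225/6)x^3 - (915/4)x^2 - (29745/16)x - 41153/32

the result is g(x) = -9x^5 + (135/2)x^4 - (1225/6)x^3 - (915/4)x^2 - (29745/16)x - 41153/32


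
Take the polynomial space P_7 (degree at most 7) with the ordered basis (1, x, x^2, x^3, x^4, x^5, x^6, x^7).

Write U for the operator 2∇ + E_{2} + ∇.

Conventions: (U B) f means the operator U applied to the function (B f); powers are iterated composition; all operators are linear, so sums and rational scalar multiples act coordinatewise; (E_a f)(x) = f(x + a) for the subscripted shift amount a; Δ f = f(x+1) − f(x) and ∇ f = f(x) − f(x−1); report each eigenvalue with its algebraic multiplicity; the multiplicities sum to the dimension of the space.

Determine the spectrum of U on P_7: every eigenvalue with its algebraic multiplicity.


λ = 1 (multiplicity 8)

image of 1: 1
image of x: x + 5
image of x^2: x^2 + 10x + 1
image of x^3: x^3 + 15x^2 + 3x + 11
image of x^4: x^4 + 20x^3 + 6x^2 + 44x + 13
image of x^5: x^5 + 25x^4 + 10x^3 + 110x^2 + 65x + 35
image of x^6: x^6 + 30x^5 + 15x^4 + 220x^3 + 195x^2 + 210x + 61
image of x^7: x^7 + 35x^6 + 21x^5 + 385x^4 + 455x^3 + 735x^2 + 427x + 131
the matrix is upper triangular; its diagonal is (1, 1, 1, 1, 1, 1, 1, 1)
for a triangular matrix the eigenvalues are the diagonal entries, with algebraic multiplicity their repetition count


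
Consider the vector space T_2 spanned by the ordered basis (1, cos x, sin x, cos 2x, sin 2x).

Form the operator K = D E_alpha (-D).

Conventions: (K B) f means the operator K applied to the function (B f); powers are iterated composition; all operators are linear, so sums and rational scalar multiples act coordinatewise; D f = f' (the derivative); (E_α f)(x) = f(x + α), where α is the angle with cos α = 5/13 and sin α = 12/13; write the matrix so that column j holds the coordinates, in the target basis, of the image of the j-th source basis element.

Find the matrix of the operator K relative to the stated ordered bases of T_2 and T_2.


image of 1: 0
image of cos x: (5/13)cos x - (12/13)sin x
image of sin x: (12/13)cos x + (5/13)sin x
image of cos 2x: -(476/169)cos 2x - (480/169)sin 2x
image of sin 2x: (480/169)cos 2x - (476/169)sin 2x
each image's coordinates form column j of the matrix

the matrix is [[0, 0, 0, 0, 0]; [0, 5/13, 12/13, 0, 0]; [0, -12/13, 5/13, 0, 0]; [0, 0, 0, -476/169, 480/169]; [0, 0, 0, -480/169, -476/169]] (rows listed top to bottom)


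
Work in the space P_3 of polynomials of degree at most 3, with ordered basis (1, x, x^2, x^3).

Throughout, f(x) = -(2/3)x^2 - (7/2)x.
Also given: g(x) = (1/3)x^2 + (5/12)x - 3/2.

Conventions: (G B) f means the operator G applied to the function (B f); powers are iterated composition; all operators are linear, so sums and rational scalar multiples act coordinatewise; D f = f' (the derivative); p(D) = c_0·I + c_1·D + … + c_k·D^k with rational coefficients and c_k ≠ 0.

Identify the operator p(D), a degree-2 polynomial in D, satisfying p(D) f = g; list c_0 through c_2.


c_0 = -1/2, c_1 = 1, c_2 = -3/2

D^0 f = -(2/3)x^2 - (7/2)x
D^1 f = -(4/3)x - 7/2
D^2 f = -4/3
matching coefficients of g against c_0 f + c_1 Df + … from the top degree down determines the c_i
solution: c_0 = -1/2, c_1 = 1, c_2 = -3/2


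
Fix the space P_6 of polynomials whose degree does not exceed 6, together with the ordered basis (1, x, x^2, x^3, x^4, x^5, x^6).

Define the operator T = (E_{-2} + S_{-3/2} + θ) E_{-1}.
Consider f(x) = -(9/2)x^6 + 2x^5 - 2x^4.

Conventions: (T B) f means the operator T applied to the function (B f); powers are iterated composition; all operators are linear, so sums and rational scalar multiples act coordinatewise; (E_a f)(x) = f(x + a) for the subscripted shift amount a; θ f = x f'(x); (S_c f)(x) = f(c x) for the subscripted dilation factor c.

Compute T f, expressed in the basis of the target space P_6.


E_{-1} f = -(9/2)x^6 + 29x^5 - (159/2)x^4 + 118x^3 - (199/2)x^2 + 45x - 17/2
E_{-2} E_{-1} f = -(9/2)x^6 + 83x^5 - (1279/2)x^4 + 2634x^3 - (12231/2)x^2 + 7587x - 7857/2
S_{-3/2} E_{-1} f = -(6561/128)x^6 - (7047/32)x^5 - (12879/32)x^4 - (1593/4)x^3 - (1791/8)x^2 - (135/2)x - 17/2
θ E_{-1} f = -27x^6 + 145x^5 - 318x^4 + 354x^3 - 199x^2 + 45x
(E_{-2} + S_{-3/2} + θ) E_{-1} f = -(10593/128)x^6 + (249/32)x^5 - (43519/32)x^4 + (10359/4)x^3 - (52307/8)x^2 + (15129/2)x - 3937

the result is g(x) = -(10593/128)x^6 + (249/32)x^5 - (43519/32)x^4 + (10359/4)x^3 - (52307/8)x^2 + (15129/2)x - 3937


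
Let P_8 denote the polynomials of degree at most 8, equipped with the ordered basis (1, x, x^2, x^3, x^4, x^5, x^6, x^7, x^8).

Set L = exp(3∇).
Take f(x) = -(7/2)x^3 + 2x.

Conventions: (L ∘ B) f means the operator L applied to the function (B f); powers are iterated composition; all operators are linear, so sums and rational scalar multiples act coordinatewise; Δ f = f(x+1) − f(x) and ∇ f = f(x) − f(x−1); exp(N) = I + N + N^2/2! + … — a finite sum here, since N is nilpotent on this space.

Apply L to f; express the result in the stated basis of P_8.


the result is g(x) = -(7/2)x^3 - (63/2)x^2 - 61x - 9/2

order-1 term: -(63/2)x^2 + (63/2)x - 9/2
order-2 term: -(189/2)x + 189/2
order-3 term: -189/2
the series for exp(3∇) f terminates at order 3
exp(3∇) f = -(7/2)x^3 - (63/2)x^2 - 61x - 9/2


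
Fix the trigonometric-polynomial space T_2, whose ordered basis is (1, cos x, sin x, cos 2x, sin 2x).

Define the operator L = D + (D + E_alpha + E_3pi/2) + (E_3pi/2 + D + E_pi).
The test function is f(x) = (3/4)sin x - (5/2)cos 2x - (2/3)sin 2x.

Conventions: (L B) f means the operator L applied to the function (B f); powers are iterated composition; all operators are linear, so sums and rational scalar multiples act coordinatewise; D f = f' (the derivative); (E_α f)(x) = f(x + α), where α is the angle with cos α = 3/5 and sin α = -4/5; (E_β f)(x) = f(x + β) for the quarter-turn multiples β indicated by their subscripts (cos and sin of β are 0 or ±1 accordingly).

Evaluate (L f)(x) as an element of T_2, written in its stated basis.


g(x) = (3/20)cos x - (3/10)sin x - (4/25)cos 2x + (1009/75)sin 2x

D f = (3/4)cos x - (4/3)cos 2x + 5sin 2x
D f = (3/4)cos x - (4/3)cos 2x + 5sin 2x
E_alpha f = -(3/5)cos x + (9/20)sin x + (67/50)cos 2x - (166/75)sin 2x
E_3pi/2 f = -(3/4)cos x + (5/2)cos 2x + (2/3)sin 2x
(D + E_alpha + E_3pi/2) f = -(3/5)cos x + (9/20)sin x + (188/75)cos 2x + (259/75)sin 2x
E_3pi/2 f = -(3/4)cos x + (5/2)cos 2x + (2/3)sin 2x
D f = (3/4)cos x - (4/3)cos 2x + 5sin 2x
E_pi f = -(3/4)sin x - (5/2)cos 2x - (2/3)sin 2x
(E_3pi/2 + D + E_pi) f = -(3/4)sin x - (4/3)cos 2x + 5sin 2x
(D + (D + E_alpha + E_3pi/2) + (E_3pi/2 + D + E_pi)) f = (3/20)cos x - (3/10)sin x - (4/25)cos 2x + (1009/75)sin 2x


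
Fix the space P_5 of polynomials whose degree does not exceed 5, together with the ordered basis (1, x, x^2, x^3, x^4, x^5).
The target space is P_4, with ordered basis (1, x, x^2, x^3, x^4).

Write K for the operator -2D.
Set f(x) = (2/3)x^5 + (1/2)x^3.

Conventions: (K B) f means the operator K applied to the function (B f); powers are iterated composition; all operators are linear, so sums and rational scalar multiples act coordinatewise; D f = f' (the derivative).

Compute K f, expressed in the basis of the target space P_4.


D f = (10/3)x^4 + (3/2)x^2
(-2D) f = -(20/3)x^4 - 3x^2

the result is g(x) = -(20/3)x^4 - 3x^2


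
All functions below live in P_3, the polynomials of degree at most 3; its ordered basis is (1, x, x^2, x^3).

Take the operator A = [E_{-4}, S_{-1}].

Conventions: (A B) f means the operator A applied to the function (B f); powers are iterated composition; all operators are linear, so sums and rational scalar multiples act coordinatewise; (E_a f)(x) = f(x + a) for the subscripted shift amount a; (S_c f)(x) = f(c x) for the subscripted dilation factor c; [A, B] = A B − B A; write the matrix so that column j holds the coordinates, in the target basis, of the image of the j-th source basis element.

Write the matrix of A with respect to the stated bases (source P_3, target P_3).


the matrix is [[0, 8, 0, 128]; [0, 0, -16, 0]; [0, 0, 0, 24]; [0, 0, 0, 0]] (rows listed top to bottom)

image of 1: 0
image of x: 8
image of x^2: -16x
image of x^3: 24x^2 + 128
each image's coordinates form column j of the matrix


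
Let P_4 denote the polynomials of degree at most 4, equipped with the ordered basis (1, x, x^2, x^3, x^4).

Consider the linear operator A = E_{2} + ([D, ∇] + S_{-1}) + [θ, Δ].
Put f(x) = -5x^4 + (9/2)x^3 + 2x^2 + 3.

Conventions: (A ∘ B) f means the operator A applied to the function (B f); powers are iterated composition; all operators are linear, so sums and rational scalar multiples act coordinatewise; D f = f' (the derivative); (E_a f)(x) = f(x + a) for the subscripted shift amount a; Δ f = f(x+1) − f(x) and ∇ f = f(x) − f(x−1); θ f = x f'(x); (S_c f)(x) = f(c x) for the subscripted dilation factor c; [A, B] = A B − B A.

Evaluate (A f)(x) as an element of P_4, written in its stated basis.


the image equals g(x) = -10x^4 - 20x^3 - (85/2)x^2 - 69x - 55/2

E_{2} f = -5x^4 - (71/2)x^3 - 91x^2 - 98x - 33
∇ f = -20x^3 + (87/2)x^2 - (59/2)x + 15/2
D ∇ f = -60x^2 + 87x - 59/2
D f = -20x^3 + (27/2)x^2 + 4x
∇ D f = -60x^2 + 87x - 59/2
[D, ∇] f = 0
S_{-1} f = -5x^4 - (9/2)x^3 + 2x^2 + 3
([D, ∇] + S_{-1}) f = -5x^4 - (9/2)x^3 + 2x^2 + 3
Δ f = -20x^3 - (33/2)x^2 - (5/2)x + 3/2
θ Δ f = -60x^3 - 33x^2 - (5/2)x
θ f = -20x^4 + (27/2)x^3 + 4x^2
Δ θ f = -80x^3 - (159/2)x^2 - (63/2)x - 5/2
[θ, Δ] f = 20x^3 + (93/2)x^2 + 29x + 5/2
(E_{2} + ([D, ∇] + S_{-1}) + [θ, Δ]) f = -10x^4 - 20x^3 - (85/2)x^2 - 69x - 55/2


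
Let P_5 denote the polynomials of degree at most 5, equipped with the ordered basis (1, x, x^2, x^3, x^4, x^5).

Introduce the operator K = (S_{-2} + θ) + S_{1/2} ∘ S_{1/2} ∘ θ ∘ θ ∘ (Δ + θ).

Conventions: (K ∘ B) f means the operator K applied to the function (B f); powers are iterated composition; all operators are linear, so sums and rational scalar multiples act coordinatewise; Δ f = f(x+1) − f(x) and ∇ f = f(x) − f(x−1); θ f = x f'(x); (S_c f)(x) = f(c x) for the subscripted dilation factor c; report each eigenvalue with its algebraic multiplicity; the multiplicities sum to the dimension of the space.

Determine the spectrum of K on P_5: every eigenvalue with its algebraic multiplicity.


image of 1: 1
image of x: -(3/4)x
image of x^2: (13/2)x^2 + (1/2)x
image of x^3: -(293/64)x^3 + (3/4)x^2 + (3/4)x
image of x^4: (81/4)x^4 + (9/16)x^3 + (3/2)x^2 + x
image of x^5: -(27523/1024)x^5 + (5/16)x^4 + (45/32)x^3 + (5/2)x^2 + (5/4)x
the matrix is upper triangular; its diagonal is (1, -3/4, 13/2, -293/64, 81/4, -27523/1024)
for a triangular matrix the eigenvalues are the diagonal entries, with algebraic multiplicity their repetition count

λ = -27523/1024 (multiplicity 1), λ = -293/64 (multiplicity 1), λ = -3/4 (multiplicity 1), λ = 1 (multiplicity 1), λ = 13/2 (multiplicity 1), λ = 81/4 (multiplicity 1)
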